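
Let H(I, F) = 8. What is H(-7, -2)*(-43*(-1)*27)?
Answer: 9288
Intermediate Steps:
H(-7, -2)*(-43*(-1)*27) = 8*(-43*(-1)*27) = 8*(43*27) = 8*1161 = 9288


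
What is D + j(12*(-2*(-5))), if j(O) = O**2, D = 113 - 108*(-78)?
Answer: 22937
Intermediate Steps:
D = 8537 (D = 113 + 8424 = 8537)
D + j(12*(-2*(-5))) = 8537 + (12*(-2*(-5)))**2 = 8537 + (12*10)**2 = 8537 + 120**2 = 8537 + 14400 = 22937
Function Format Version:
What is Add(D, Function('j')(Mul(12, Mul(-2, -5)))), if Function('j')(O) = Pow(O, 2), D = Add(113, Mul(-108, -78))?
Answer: 22937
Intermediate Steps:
D = 8537 (D = Add(113, 8424) = 8537)
Add(D, Function('j')(Mul(12, Mul(-2, -5)))) = Add(8537, Pow(Mul(12, Mul(-2, -5)), 2)) = Add(8537, Pow(Mul(12, 10), 2)) = Add(8537, Pow(120, 2)) = Add(8537, 14400) = 22937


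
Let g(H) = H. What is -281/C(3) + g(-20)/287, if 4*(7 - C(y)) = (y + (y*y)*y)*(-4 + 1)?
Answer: -162474/16933 ≈ -9.5951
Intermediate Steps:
C(y) = 7 + 3*y/4 + 3*y³/4 (C(y) = 7 - (y + (y*y)*y)*(-4 + 1)/4 = 7 - (y + y²*y)*(-3)/4 = 7 - (y + y³)*(-3)/4 = 7 - (-3*y - 3*y³)/4 = 7 + (3*y/4 + 3*y³/4) = 7 + 3*y/4 + 3*y³/4)
-281/C(3) + g(-20)/287 = -281/(7 + (¾)*3 + (¾)*3³) - 20/287 = -281/(7 + 9/4 + (¾)*27) - 20*1/287 = -281/(7 + 9/4 + 81/4) - 20/287 = -281/59/2 - 20/287 = -281*2/59 - 20/287 = -562/59 - 20/287 = -162474/16933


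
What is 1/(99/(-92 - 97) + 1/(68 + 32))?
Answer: -2100/1079 ≈ -1.9462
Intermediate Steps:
1/(99/(-92 - 97) + 1/(68 + 32)) = 1/(99/(-189) + 1/100) = 1/(-1/189*99 + 1/100) = 1/(-11/21 + 1/100) = 1/(-1079/2100) = -2100/1079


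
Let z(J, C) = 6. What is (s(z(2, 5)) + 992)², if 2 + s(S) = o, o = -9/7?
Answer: 47900241/49 ≈ 9.7756e+5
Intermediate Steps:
o = -9/7 (o = -9*⅐ = -9/7 ≈ -1.2857)
s(S) = -23/7 (s(S) = -2 - 9/7 = -23/7)
(s(z(2, 5)) + 992)² = (-23/7 + 992)² = (6921/7)² = 47900241/49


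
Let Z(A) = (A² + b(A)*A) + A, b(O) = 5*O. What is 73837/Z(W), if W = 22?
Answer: 73837/2926 ≈ 25.235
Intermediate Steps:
Z(A) = A + 6*A² (Z(A) = (A² + (5*A)*A) + A = (A² + 5*A²) + A = 6*A² + A = A + 6*A²)
73837/Z(W) = 73837/((22*(1 + 6*22))) = 73837/((22*(1 + 132))) = 73837/((22*133)) = 73837/2926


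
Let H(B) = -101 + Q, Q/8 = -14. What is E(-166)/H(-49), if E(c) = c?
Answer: 166/213 ≈ 0.77934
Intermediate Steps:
Q = -112 (Q = 8*(-14) = -112)
H(B) = -213 (H(B) = -101 - 112 = -213)
E(-166)/H(-49) = -166/(-213) = -166*(-1/213) = 166/213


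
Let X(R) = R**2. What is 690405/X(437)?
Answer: 690405/190969 ≈ 3.6153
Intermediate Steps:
690405/X(437) = 690405/(437**2) = 690405/190969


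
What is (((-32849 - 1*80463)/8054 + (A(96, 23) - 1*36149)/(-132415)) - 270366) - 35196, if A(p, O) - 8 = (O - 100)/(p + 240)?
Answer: -7821301069138567/25595289840 ≈ -3.0558e+5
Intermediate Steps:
A(p, O) = 8 + (-100 + O)/(240 + p) (A(p, O) = 8 + (O - 100)/(p + 240) = 8 + (-100 + O)/(240 + p))
(((-32849 - 1*80463)/8054 + (A(96, 23) - 1*36149)/(-132415)) - 270366) - 35196 = (((-32849 - 1*80463)/8054 + ((1820 + 23 + 8*96)/(240 + 96) - 1*36149)/(-132415)) - 270366) - 35196 = (((-32849 - 80463)*(1/8054) + ((1820 + 23 + 768)/336 - 36149)*(-1/132415)) - 270366) - 35196 = ((-113312*1/8054 + ((1/336)*2611 - 36149)*(-1/132415)) - 270366) - 35196 = ((-56656/4027 + (373/48 - 36149)*(-1/132415)) - 270366) - 35196 = ((-56656/4027 - 1734779/48*(-1/132415)) - 270366) - 35196 = ((-56656/4027 + 1734779/6355920) - 270366) - 35196 = (-353115048487/25595289840 - 270366) - 35196 = -6920449247929927/25595289840 - 35196 = -7821301069138567/25595289840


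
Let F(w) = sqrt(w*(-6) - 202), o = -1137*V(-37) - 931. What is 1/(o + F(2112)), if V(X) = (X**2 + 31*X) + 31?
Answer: -144296/41642677669 - I*sqrt(12874)/83285355338 ≈ -3.4651e-6 - 1.3623e-9*I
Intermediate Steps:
V(X) = 31 + X**2 + 31*X
o = -288592 (o = -1137*(31 + (-37)**2 + 31*(-37)) - 931 = -1137*(31 + 1369 - 1147) - 931 = -1137*253 - 931 = -287661 - 931 = -288592)
F(w) = sqrt(-202 - 6*w) (F(w) = sqrt(-6*w - 202) = sqrt(-202 - 6*w))
1/(o + F(2112)) = 1/(-288592 + sqrt(-202 - 6*2112)) = 1/(-288592 + sqrt(-202 - 12672)) = 1/(-288592 + sqrt(-12874)) = 1/(-288592 + I*sqrt(12874))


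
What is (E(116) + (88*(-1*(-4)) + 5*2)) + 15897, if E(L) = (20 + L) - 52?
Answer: 16343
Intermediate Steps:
E(L) = -32 + L
(E(116) + (88*(-1*(-4)) + 5*2)) + 15897 = ((-32 + 116) + (88*(-1*(-4)) + 5*2)) + 15897 = (84 + (88*4 + 10)) + 15897 = (84 + (352 + 10)) + 15897 = (84 + 362) + 15897 = 446 + 15897 = 16343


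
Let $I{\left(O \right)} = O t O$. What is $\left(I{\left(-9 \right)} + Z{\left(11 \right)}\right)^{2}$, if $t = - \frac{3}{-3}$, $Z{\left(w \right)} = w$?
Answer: $8464$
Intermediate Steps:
$t = 1$ ($t = \left(-3\right) \left(- \frac{1}{3}\right) = 1$)
$I{\left(O \right)} = O^{2}$ ($I{\left(O \right)} = O 1 O = O O = O^{2}$)
$\left(I{\left(-9 \right)} + Z{\left(11 \right)}\right)^{2} = \left(\left(-9\right)^{2} + 11\right)^{2} = \left(81 + 11\right)^{2} = 92^{2} = 8464$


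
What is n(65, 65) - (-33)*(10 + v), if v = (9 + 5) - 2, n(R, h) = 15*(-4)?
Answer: 666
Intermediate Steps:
n(R, h) = -60
v = 12 (v = 14 - 2 = 12)
n(65, 65) - (-33)*(10 + v) = -60 - (-33)*(10 + 12) = -60 - (-33)*22 = -60 - 1*(-726) = -60 + 726 = 666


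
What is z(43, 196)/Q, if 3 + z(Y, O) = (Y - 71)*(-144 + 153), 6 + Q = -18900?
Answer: 85/6302 ≈ 0.013488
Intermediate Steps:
Q = -18906 (Q = -6 - 18900 = -18906)
z(Y, O) = -642 + 9*Y (z(Y, O) = -3 + (Y - 71)*(-144 + 153) = -3 + (-71 + Y)*9 = -3 + (-639 + 9*Y) = -642 + 9*Y)
z(43, 196)/Q = (-642 + 9*43)/(-18906) = (-642 + 387)*(-1/18906) = -255*(-1/18906) = 85/6302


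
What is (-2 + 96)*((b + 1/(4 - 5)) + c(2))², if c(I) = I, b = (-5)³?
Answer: 1445344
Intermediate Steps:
b = -125
(-2 + 96)*((b + 1/(4 - 5)) + c(2))² = (-2 + 96)*((-125 + 1/(4 - 5)) + 2)² = 94*((-125 + 1/(-1)) + 2)² = 94*((-125 - 1) + 2)² = 94*(-126 + 2)² = 94*(-124)² = 94*15376 = 1445344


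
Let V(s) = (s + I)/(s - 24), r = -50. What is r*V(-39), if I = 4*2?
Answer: -1550/63 ≈ -24.603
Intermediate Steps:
I = 8
V(s) = (8 + s)/(-24 + s) (V(s) = (s + 8)/(s - 24) = (8 + s)/(-24 + s))
r*V(-39) = -50*(8 - 39)/(-24 - 39) = -50*(-31)/(-63) = -(-50)*(-31)/63 = -50*31/63 = -1550/63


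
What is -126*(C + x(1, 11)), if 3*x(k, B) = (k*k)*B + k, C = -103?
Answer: 12474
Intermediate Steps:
x(k, B) = k/3 + B*k²/3 (x(k, B) = ((k*k)*B + k)/3 = (k²*B + k)/3 = (B*k² + k)/3 = (k + B*k²)/3 = k/3 + B*k²/3)
-126*(C + x(1, 11)) = -126*(-103 + (⅓)*1*(1 + 11*1)) = -126*(-103 + (⅓)*1*(1 + 11)) = -126*(-103 + (⅓)*1*12) = -126*(-103 + 4) = -126*(-99) = 12474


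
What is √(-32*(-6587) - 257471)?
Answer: I*√46687 ≈ 216.07*I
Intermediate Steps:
√(-32*(-6587) - 257471) = √(210784 - 257471) = √(-46687) = I*√46687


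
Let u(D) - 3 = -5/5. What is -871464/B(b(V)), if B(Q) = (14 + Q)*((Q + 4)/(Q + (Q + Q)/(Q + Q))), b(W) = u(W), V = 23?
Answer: -108933/4 ≈ -27233.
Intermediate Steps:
u(D) = 2 (u(D) = 3 - 5/5 = 3 - 5*1/5 = 3 - 1 = 2)
b(W) = 2
B(Q) = (4 + Q)*(14 + Q)/(1 + Q) (B(Q) = (14 + Q)*((4 + Q)/(Q + (2*Q)/((2*Q)))) = (14 + Q)*((4 + Q)/(Q + (2*Q)*(1/(2*Q)))) = (14 + Q)*((4 + Q)/(Q + 1)) = (14 + Q)*((4 + Q)/(1 + Q)) = (4 + Q)*(14 + Q)/(1 + Q))
-871464/B(b(V)) = -871464*(1 + 2)/(56 + 2**2 + 18*2) = -871464*3/(56 + 4 + 36) = -871464/((1/3)*96) = -871464/32 = -871464*1/32 = -108933/4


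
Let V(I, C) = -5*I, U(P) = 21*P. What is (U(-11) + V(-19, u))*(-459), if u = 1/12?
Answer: 62424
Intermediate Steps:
u = 1/12 ≈ 0.083333
(U(-11) + V(-19, u))*(-459) = (21*(-11) - 5*(-19))*(-459) = (-231 + 95)*(-459) = -136*(-459) = 62424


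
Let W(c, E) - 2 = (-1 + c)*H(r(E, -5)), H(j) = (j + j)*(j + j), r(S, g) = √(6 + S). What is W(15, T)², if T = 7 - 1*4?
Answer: 256036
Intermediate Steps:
H(j) = 4*j² (H(j) = (2*j)*(2*j) = 4*j²)
T = 3 (T = 7 - 4 = 3)
W(c, E) = 2 + (-1 + c)*(24 + 4*E) (W(c, E) = 2 + (-1 + c)*(4*(√(6 + E))²) = 2 + (-1 + c)*(4*(6 + E)) = 2 + (-1 + c)*(24 + 4*E))
W(15, T)² = (-22 - 4*3 + 4*15*(6 + 3))² = (-22 - 12 + 4*15*9)² = (-22 - 12 + 540)² = 506² = 256036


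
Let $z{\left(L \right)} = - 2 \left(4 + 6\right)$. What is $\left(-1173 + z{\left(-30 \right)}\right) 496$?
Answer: $-591728$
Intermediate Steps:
$z{\left(L \right)} = -20$ ($z{\left(L \right)} = \left(-2\right) 10 = -20$)
$\left(-1173 + z{\left(-30 \right)}\right) 496 = \left(-1173 - 20\right) 496 = \left(-1193\right) 496 = -591728$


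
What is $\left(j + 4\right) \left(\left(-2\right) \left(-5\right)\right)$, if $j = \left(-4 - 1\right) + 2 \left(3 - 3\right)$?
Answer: $-10$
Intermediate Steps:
$j = -5$ ($j = -5 + 2 \cdot 0 = -5 + 0 = -5$)
$\left(j + 4\right) \left(\left(-2\right) \left(-5\right)\right) = \left(-5 + 4\right) \left(\left(-2\right) \left(-5\right)\right) = \left(-1\right) 10 = -10$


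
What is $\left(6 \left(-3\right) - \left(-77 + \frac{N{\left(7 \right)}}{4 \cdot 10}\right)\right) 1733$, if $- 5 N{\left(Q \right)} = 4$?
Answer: $\frac{5114083}{50} \approx 1.0228 \cdot 10^{5}$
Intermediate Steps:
$N{\left(Q \right)} = - \frac{4}{5}$ ($N{\left(Q \right)} = \left(- \frac{1}{5}\right) 4 = - \frac{4}{5}$)
$\left(6 \left(-3\right) - \left(-77 + \frac{N{\left(7 \right)}}{4 \cdot 10}\right)\right) 1733 = \left(6 \left(-3\right) - \left(-77 - \frac{4}{5 \cdot 4 \cdot 10}\right)\right) 1733 = \left(-18 - \left(-77 - \frac{4}{5 \cdot 40}\right)\right) 1733 = \left(-18 - \left(-77 - \frac{1}{50}\right)\right) 1733 = \left(-18 - - \frac{3851}{50}\right) 1733 = \left(-18 + \frac{3851}{50}\right) 1733 = \frac{2951}{50} \cdot 1733 = \frac{5114083}{50}$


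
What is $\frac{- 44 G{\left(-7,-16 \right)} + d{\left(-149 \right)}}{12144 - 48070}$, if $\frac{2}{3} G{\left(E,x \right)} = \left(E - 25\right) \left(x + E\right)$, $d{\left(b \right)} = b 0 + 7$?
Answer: $\frac{48569}{35926} \approx 1.3519$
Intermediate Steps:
$d{\left(b \right)} = 7$ ($d{\left(b \right)} = 0 + 7 = 7$)
$G{\left(E,x \right)} = \frac{3 \left(-25 + E\right) \left(E + x\right)}{2}$ ($G{\left(E,x \right)} = \frac{3 \left(E - 25\right) \left(x + E\right)}{2} = \frac{3 \left(-25 + E\right) \left(E + x\right)}{2}$)
$\frac{- 44 G{\left(-7,-16 \right)} + d{\left(-149 \right)}}{12144 - 48070} = \frac{- 44 \left(\left(- \frac{75}{2}\right) \left(-7\right) - -600 + \frac{3 \left(-7\right)^{2}}{2} + \frac{3}{2} \left(-7\right) \left(-16\right)\right) + 7}{12144 - 48070} = \frac{- 44 \left(\frac{525}{2} + 600 + \frac{3}{2} \cdot 49 + 168\right) + 7}{-35926} = \left(- 44 \left(\frac{525}{2} + 600 + \frac{147}{2} + 168\right) + 7\right) \left(- \frac{1}{35926}\right) = \left(\left(-44\right) 1104 + 7\right) \left(- \frac{1}{35926}\right) = \left(-48576 + 7\right) \left(- \frac{1}{35926}\right) = \left(-48569\right) \left(- \frac{1}{35926}\right) = \frac{48569}{35926}$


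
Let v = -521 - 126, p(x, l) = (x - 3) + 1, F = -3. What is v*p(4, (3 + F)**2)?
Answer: -1294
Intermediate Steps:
p(x, l) = -2 + x (p(x, l) = (-3 + x) + 1 = -2 + x)
v = -647
v*p(4, (3 + F)**2) = -647*(-2 + 4) = -647*2 = -1294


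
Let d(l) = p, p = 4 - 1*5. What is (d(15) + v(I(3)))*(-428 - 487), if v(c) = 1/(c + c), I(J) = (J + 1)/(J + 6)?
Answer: -915/8 ≈ -114.38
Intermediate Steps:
I(J) = (1 + J)/(6 + J)
v(c) = 1/(2*c)
p = -1 (p = 4 - 5 = -1)
d(l) = -1
(d(15) + v(I(3)))*(-428 - 487) = (-1 + 1/(2*(((1 + 3)/(6 + 3)))))*(-428 - 487) = (-1 + 1/(2*((4/9))))*(-915) = (-1 + 1/(2*(((1/9)*4))))*(-915) = (-1 + 1/(2*(4/9)))*(-915) = (-1 + (1/2)*(9/4))*(-915) = (-1 + 9/8)*(-915) = (1/8)*(-915) = -915/8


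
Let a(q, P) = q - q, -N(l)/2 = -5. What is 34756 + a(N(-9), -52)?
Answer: 34756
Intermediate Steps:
N(l) = 10 (N(l) = -2*(-5) = 10)
a(q, P) = 0
34756 + a(N(-9), -52) = 34756 + 0 = 34756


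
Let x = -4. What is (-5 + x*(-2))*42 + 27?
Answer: 153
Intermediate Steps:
(-5 + x*(-2))*42 + 27 = (-5 - 4*(-2))*42 + 27 = (-5 + 8)*42 + 27 = 3*42 + 27 = 126 + 27 = 153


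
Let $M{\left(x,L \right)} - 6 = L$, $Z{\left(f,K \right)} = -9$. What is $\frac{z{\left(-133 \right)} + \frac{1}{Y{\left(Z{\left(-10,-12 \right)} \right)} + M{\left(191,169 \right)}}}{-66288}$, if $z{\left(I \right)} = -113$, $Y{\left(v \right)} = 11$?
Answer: $\frac{21017}{12329568} \approx 0.0017046$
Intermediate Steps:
$M{\left(x,L \right)} = 6 + L$
$\frac{z{\left(-133 \right)} + \frac{1}{Y{\left(Z{\left(-10,-12 \right)} \right)} + M{\left(191,169 \right)}}}{-66288} = \frac{-113 + \frac{1}{11 + \left(6 + 169\right)}}{-66288} = \left(-113 + \frac{1}{11 + 175}\right) \left(- \frac{1}{66288}\right) = \left(-113 + \frac{1}{186}\right) \left(- \frac{1}{66288}\right) = \left(- \frac{21017}{186}\right) \left(- \frac{1}{66288}\right) = \frac{21017}{12329568}$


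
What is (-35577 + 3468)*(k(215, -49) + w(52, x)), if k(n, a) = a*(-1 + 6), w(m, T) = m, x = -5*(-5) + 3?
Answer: 6197037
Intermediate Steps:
x = 28 (x = 25 + 3 = 28)
k(n, a) = 5*a (k(n, a) = a*5 = 5*a)
(-35577 + 3468)*(k(215, -49) + w(52, x)) = (-35577 + 3468)*(5*(-49) + 52) = -32109*(-245 + 52) = -32109*(-193) = 6197037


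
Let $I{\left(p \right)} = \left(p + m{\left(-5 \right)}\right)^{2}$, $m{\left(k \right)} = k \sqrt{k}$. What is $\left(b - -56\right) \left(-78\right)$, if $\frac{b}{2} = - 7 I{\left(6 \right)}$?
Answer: $-101556 - 65520 i \sqrt{5} \approx -1.0156 \cdot 10^{5} - 1.4651 \cdot 10^{5} i$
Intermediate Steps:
$m{\left(k \right)} = k^{\frac{3}{2}}$
$I{\left(p \right)} = \left(p - 5 i \sqrt{5}\right)^{2}$ ($I{\left(p \right)} = \left(p + \left(-5\right)^{\frac{3}{2}}\right)^{2} = \left(p - 5 i \sqrt{5}\right)^{2}$)
$b = - 14 \left(6 - 5 i \sqrt{5}\right)^{2}$ ($b = 2 \left(- 7 \left(6 - 5 i \sqrt{5}\right)^{2}\right) = - 14 \left(6 - 5 i \sqrt{5}\right)^{2} \approx 1246.0 + 1878.3 i$)
$\left(b - -56\right) \left(-78\right) = \left(\left(1246 + 840 i \sqrt{5}\right) - -56\right) \left(-78\right) = \left(\left(1246 + 840 i \sqrt{5}\right) + 56\right) \left(-78\right) = \left(1302 + 840 i \sqrt{5}\right) \left(-78\right) = -101556 - 65520 i \sqrt{5}$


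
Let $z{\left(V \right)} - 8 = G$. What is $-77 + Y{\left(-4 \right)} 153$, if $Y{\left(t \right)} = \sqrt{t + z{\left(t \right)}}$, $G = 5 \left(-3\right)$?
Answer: $-77 + 153 i \sqrt{11} \approx -77.0 + 507.44 i$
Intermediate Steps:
$G = -15$
$z{\left(V \right)} = -7$ ($z{\left(V \right)} = 8 - 15 = -7$)
$Y{\left(t \right)} = \sqrt{-7 + t}$ ($Y{\left(t \right)} = \sqrt{t - 7} = \sqrt{-7 + t}$)
$-77 + Y{\left(-4 \right)} 153 = -77 + \sqrt{-7 - 4} \cdot 153 = -77 + \sqrt{-11} \cdot 153 = -77 + i \sqrt{11} \cdot 153 = -77 + 153 i \sqrt{11}$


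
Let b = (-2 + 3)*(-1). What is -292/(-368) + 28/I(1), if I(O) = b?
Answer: -2503/92 ≈ -27.207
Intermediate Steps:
b = -1 (b = 1*(-1) = -1)
I(O) = -1
-292/(-368) + 28/I(1) = -292/(-368) + 28/(-1) = -292*(-1/368) + 28*(-1) = 73/92 - 28 = -2503/92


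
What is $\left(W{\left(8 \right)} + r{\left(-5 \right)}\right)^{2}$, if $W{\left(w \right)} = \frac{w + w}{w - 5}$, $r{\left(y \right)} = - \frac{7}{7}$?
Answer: $\frac{169}{9} \approx 18.778$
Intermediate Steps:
$r{\left(y \right)} = -1$ ($r{\left(y \right)} = \left(-7\right) \frac{1}{7} = -1$)
$W{\left(w \right)} = \frac{2 w}{-5 + w}$
$\left(W{\left(8 \right)} + r{\left(-5 \right)}\right)^{2} = \left(2 \cdot 8 \frac{1}{-5 + 8} - 1\right)^{2} = \left(2 \cdot 8 \cdot \frac{1}{3} - 1\right)^{2} = \left(\frac{16}{3} - 1\right)^{2} = \left(\frac{13}{3}\right)^{2} = \frac{169}{9}$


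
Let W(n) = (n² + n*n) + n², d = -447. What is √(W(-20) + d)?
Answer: √753 ≈ 27.441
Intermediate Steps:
W(n) = 3*n² (W(n) = (n² + n²) + n² = 2*n² + n² = 3*n²)
√(W(-20) + d) = √(3*(-20)² - 447) = √(3*400 - 447) = √(1200 - 447) = √753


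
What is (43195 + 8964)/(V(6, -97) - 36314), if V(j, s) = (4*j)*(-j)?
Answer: -52159/36458 ≈ -1.4307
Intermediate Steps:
V(j, s) = -4*j²
(43195 + 8964)/(V(6, -97) - 36314) = (43195 + 8964)/(-4*6² - 36314) = 52159/(-4*36 - 36314) = 52159/(-144 - 36314) = 52159/(-36458) = 52159*(-1/36458) = -52159/36458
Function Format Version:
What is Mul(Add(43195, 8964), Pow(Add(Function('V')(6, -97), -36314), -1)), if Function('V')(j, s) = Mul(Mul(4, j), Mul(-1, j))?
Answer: Rational(-52159, 36458) ≈ -1.4307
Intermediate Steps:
Function('V')(j, s) = Mul(-4, Pow(j, 2))
Mul(Add(43195, 8964), Pow(Add(Function('V')(6, -97), -36314), -1)) = Mul(Add(43195, 8964), Pow(Add(Mul(-4, Pow(6, 2)), -36314), -1)) = Mul(52159, Pow(Add(Mul(-4, 36), -36314), -1)) = Mul(52159, Pow(Add(-144, -36314), -1)) = Mul(52159, Pow(-36458, -1)) = Mul(52159, Rational(-1, 36458)) = Rational(-52159, 36458)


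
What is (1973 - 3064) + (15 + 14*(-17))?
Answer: -1314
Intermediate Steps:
(1973 - 3064) + (15 + 14*(-17)) = -1091 + (15 - 238) = -1091 - 223 = -1314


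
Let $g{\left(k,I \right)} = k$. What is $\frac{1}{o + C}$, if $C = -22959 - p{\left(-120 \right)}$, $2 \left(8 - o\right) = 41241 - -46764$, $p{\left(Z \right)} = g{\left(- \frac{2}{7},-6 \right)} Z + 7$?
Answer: $- \frac{14}{937927} \approx -1.4927 \cdot 10^{-5}$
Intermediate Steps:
$p{\left(Z \right)} = 7 - \frac{2 Z}{7}$ ($p{\left(Z \right)} = - \frac{2}{7} Z + 7 = \left(-2\right) \frac{1}{7} Z + 7 = - \frac{2 Z}{7} + 7 = 7 - \frac{2 Z}{7}$)
$o = - \frac{87989}{2}$ ($o = 8 - \frac{41241 - -46764}{2} = 8 - \frac{41241 + 46764}{2} = 8 - \frac{88005}{2} = - \frac{87989}{2} \approx -43995.0$)
$C = - \frac{161002}{7}$ ($C = -22959 - \left(7 - - \frac{240}{7}\right) = -22959 - \left(7 + \frac{240}{7}\right) = -22959 - \frac{289}{7} = - \frac{161002}{7} \approx -23000.0$)
$\frac{1}{o + C} = \frac{1}{- \frac{87989}{2} - \frac{161002}{7}} = \frac{1}{- \frac{937927}{14}} = - \frac{14}{937927}$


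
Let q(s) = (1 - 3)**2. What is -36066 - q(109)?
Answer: -36070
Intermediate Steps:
q(s) = 4 (q(s) = (-2)**2 = 4)
-36066 - q(109) = -36066 - 1*4 = -36066 - 4 = -36070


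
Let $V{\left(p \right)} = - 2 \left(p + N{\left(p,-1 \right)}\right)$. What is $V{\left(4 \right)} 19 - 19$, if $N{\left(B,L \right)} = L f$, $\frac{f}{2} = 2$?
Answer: $-19$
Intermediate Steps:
$f = 4$ ($f = 2 \cdot 2 = 4$)
$N{\left(B,L \right)} = 4 L$ ($N{\left(B,L \right)} = L 4 = 4 L$)
$V{\left(p \right)} = 8 - 2 p$ ($V{\left(p \right)} = - 2 \left(p + 4 \left(-1\right)\right) = - 2 \left(p - 4\right) = - 2 \left(-4 + p\right) = 8 - 2 p$)
$V{\left(4 \right)} 19 - 19 = \left(8 - 8\right) 19 - 19 = 0 \cdot 19 - 19 = 0 - 19 = -19$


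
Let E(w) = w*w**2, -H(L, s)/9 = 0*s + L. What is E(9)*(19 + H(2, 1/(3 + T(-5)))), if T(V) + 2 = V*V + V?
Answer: 729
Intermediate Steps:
T(V) = -2 + V + V**2 (T(V) = -2 + (V*V + V) = -2 + (V**2 + V) = -2 + (V + V**2) = -2 + V + V**2)
H(L, s) = -9*L (H(L, s) = -9*(0*s + L) = -9*(0 + L) = -9*L)
E(w) = w**3
E(9)*(19 + H(2, 1/(3 + T(-5)))) = 9**3*(19 - 9*2) = 729*(19 - 18) = 729*1 = 729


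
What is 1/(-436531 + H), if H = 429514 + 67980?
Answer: 1/60963 ≈ 1.6403e-5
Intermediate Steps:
H = 497494
1/(-436531 + H) = 1/(-436531 + 497494) = 1/60963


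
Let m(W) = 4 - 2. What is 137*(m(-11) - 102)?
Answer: -13700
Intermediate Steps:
m(W) = 2
137*(m(-11) - 102) = 137*(2 - 102) = 137*(-100) = -13700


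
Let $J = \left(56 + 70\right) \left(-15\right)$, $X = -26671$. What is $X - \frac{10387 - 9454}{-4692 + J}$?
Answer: $- \frac{58515863}{2194} \approx -26671.0$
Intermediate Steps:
$J = -1890$ ($J = 126 \left(-15\right) = -1890$)
$X - \frac{10387 - 9454}{-4692 + J} = -26671 - \frac{10387 - 9454}{-4692 - 1890} = -26671 - \frac{933}{-6582} = -26671 - 933 \left(- \frac{1}{6582}\right) = -26671 - - \frac{311}{2194} = -26671 + \frac{311}{2194} = - \frac{58515863}{2194}$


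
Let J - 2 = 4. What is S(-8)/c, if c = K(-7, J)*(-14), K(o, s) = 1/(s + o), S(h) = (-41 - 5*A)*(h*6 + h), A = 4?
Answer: 244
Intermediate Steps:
J = 6 (J = 2 + 4 = 6)
S(h) = -427*h (S(h) = (-41 - 5*4)*(h*6 + h) = (-41 - 20)*(6*h + h) = -427*h)
K(o, s) = 1/(o + s)
c = 14 (c = -14/(-7 + 6) = -14/(-1) = -1*(-14) = 14)
S(-8)/c = -427*(-8)/14 = 3416*(1/14) = 244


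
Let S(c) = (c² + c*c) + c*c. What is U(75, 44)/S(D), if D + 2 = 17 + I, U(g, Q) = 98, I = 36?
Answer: 98/7803 ≈ 0.012559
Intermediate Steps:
D = 51 (D = -2 + (17 + 36) = -2 + 53 = 51)
S(c) = 3*c² (S(c) = (c² + c²) + c² = 2*c² + c² = 3*c²)
U(75, 44)/S(D) = 98/((3*51²)) = 98/((3*2601)) = 98/7803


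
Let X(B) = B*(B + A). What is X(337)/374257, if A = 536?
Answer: 294201/374257 ≈ 0.78609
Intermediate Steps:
X(B) = B*(536 + B) (X(B) = B*(B + 536) = B*(536 + B))
X(337)/374257 = (337*(536 + 337))/374257 = (337*873)*(1/374257) = 294201*(1/374257) = 294201/374257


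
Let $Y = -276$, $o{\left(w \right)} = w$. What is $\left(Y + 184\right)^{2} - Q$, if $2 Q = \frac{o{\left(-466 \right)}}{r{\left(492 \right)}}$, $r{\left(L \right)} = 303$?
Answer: $\frac{2564825}{303} \approx 8464.8$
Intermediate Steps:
$Q = - \frac{233}{303}$ ($Q = \frac{\left(-466\right) \frac{1}{303}}{2} = \frac{1}{2} \left(- \frac{466}{303}\right) = - \frac{233}{303} \approx -0.76898$)
$\left(Y + 184\right)^{2} - Q = \left(-276 + 184\right)^{2} - - \frac{233}{303} = \left(-92\right)^{2} + \frac{233}{303} = 8464 + \frac{233}{303} = \frac{2564825}{303}$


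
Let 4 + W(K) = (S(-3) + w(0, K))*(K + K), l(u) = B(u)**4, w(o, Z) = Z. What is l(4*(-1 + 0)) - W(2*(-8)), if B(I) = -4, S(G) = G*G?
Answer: 36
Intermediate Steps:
S(G) = G**2
l(u) = 256 (l(u) = (-4)**4 = 256)
W(K) = -4 + 2*K*(9 + K) (W(K) = -4 + ((-3)**2 + K)*(K + K) = -4 + (9 + K)*(2*K) = -4 + 2*K*(9 + K))
l(4*(-1 + 0)) - W(2*(-8)) = 256 - (-4 + 2*(2*(-8))**2 + 18*(2*(-8))) = 256 - (-4 + 2*(-16)**2 + 18*(-16)) = 256 - (-4 + 2*256 - 288) = 256 - (-4 + 512 - 288) = 256 - 1*220 = 256 - 220 = 36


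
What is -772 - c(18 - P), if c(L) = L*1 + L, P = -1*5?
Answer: -818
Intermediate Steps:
P = -5
c(L) = 2*L (c(L) = L + L = 2*L)
-772 - c(18 - P) = -772 - 2*(18 - 1*(-5)) = -772 - 2*(18 + 5) = -772 - 2*23 = -772 - 1*46 = -772 - 46 = -818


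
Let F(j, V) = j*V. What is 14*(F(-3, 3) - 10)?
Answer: -266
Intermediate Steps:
F(j, V) = V*j
14*(F(-3, 3) - 10) = 14*(3*(-3) - 10) = 14*(-9 - 10) = 14*(-19) = -266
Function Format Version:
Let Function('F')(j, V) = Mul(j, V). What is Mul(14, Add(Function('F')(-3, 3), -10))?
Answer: -266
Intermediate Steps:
Function('F')(j, V) = Mul(V, j)
Mul(14, Add(Function('F')(-3, 3), -10)) = Mul(14, Add(Mul(3, -3), -10)) = Mul(14, Add(-9, -10)) = Mul(14, -19) = -266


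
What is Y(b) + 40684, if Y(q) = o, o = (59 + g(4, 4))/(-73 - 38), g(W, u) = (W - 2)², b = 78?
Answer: 1505287/37 ≈ 40683.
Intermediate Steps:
g(W, u) = (-2 + W)²
o = -21/37 (o = (59 + (-2 + 4)²)/(-73 - 38) = (59 + 2²)/(-111) = (59 + 4)*(-1/111) = 63*(-1/111) = -21/37 ≈ -0.56757)
Y(q) = -21/37
Y(b) + 40684 = -21/37 + 40684 = 1505287/37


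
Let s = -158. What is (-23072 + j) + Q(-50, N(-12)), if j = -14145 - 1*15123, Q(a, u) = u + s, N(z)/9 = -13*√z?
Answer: -52498 - 234*I*√3 ≈ -52498.0 - 405.3*I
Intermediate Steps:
N(z) = -117*√z (N(z) = 9*(-13*√z) = -117*√z)
Q(a, u) = -158 + u (Q(a, u) = u - 158 = -158 + u)
j = -29268 (j = -14145 - 15123 = -29268)
(-23072 + j) + Q(-50, N(-12)) = (-23072 - 29268) + (-158 - 234*I*√3) = -52340 + (-158 - 234*I*√3) = -52498 - 234*I*√3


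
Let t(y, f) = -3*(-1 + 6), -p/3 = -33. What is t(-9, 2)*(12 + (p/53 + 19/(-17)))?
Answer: -172320/901 ≈ -191.25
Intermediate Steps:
p = 99 (p = -3*(-33) = 99)
t(y, f) = -15 (t(y, f) = -3*5 = -15)
t(-9, 2)*(12 + (p/53 + 19/(-17))) = -15*(12 + (99/53 + 19/(-17))) = -15*(12 + (99*(1/53) + 19*(-1/17))) = -15*(12 + (99/53 - 19/17)) = -15*(12 + 676/901) = -15*11488/901 = -172320/901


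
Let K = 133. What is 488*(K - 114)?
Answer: 9272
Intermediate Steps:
488*(K - 114) = 488*(133 - 114) = 488*19 = 9272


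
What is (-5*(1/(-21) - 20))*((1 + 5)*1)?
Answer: 4210/7 ≈ 601.43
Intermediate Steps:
(-5*(1/(-21) - 20))*((1 + 5)*1) = (-5*(-1/21 - 20))*(6*1) = -5*(-421/21)*6 = (2105/21)*6 = 4210/7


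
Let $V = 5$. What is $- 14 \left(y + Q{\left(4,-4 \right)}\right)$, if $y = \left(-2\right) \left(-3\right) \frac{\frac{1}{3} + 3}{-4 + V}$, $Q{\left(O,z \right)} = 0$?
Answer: $-280$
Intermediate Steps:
$y = 20$ ($y = \left(-2\right) \left(-3\right) \frac{\frac{1}{3} + 3}{-4 + 5} = 6 \frac{\frac{1}{3} + 3}{1} = 6 \cdot \frac{10}{3} \cdot 1 = 6 \cdot \frac{10}{3} = 20$)
$- 14 \left(y + Q{\left(4,-4 \right)}\right) = - 14 \left(20 + 0\right) = \left(-14\right) 20 = -280$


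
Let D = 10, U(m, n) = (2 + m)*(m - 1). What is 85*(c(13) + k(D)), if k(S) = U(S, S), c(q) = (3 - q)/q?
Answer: 118490/13 ≈ 9114.6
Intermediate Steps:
c(q) = (3 - q)/q
U(m, n) = (-1 + m)*(2 + m) (U(m, n) = (2 + m)*(-1 + m) = (-1 + m)*(2 + m))
k(S) = -2 + S + S²
85*(c(13) + k(D)) = 85*((3 - 1*13)/13 + (-2 + 10 + 10²)) = 85*((3 - 13)/13 + (-2 + 10 + 100)) = 85*((1/13)*(-10) + 108) = 85*(-10/13 + 108) = 85*(1394/13) = 118490/13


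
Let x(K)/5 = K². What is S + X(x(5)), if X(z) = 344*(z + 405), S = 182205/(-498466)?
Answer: 90880138915/498466 ≈ 1.8232e+5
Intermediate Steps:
x(K) = 5*K²
S = -182205/498466 (S = 182205*(-1/498466) = -182205/498466 ≈ -0.36553)
X(z) = 139320 + 344*z (X(z) = 344*(405 + z) = 139320 + 344*z)
S + X(x(5)) = -182205/498466 + (139320 + 344*(5*5²)) = -182205/498466 + (139320 + 344*(5*25)) = -182205/498466 + (139320 + 344*125) = -182205/498466 + (139320 + 43000) = -182205/498466 + 182320 = 90880138915/498466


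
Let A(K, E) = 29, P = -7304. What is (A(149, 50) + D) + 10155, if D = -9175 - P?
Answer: 8313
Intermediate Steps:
D = -1871 (D = -9175 - 1*(-7304) = -9175 + 7304 = -1871)
(A(149, 50) + D) + 10155 = (29 - 1871) + 10155 = -1842 + 10155 = 8313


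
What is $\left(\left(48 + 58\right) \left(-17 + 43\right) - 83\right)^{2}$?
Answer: $7144929$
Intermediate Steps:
$\left(\left(48 + 58\right) \left(-17 + 43\right) - 83\right)^{2} = \left(106 \cdot 26 - 83\right)^{2} = \left(2756 - 83\right)^{2} = 2673^{2} = 7144929$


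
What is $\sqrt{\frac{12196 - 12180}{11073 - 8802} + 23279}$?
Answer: $\frac{5 \sqrt{4802404215}}{2271} \approx 152.57$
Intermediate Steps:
$\sqrt{\frac{12196 - 12180}{11073 - 8802} + 23279} = \sqrt{\frac{16}{2271} + 23279} = \sqrt{\frac{52866625}{2271}} = \frac{5 \sqrt{4802404215}}{2271}$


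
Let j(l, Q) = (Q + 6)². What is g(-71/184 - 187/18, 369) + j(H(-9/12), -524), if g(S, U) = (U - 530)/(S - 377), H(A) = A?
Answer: 172305864836/642155 ≈ 2.6832e+5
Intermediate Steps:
j(l, Q) = (6 + Q)²
g(S, U) = (-530 + U)/(-377 + S)
g(-71/184 - 187/18, 369) + j(H(-9/12), -524) = (-530 + 369)/(-377 + (-71/184 - 187/18)) + (6 - 524)² = -161/(-377 + (-71*1/184 - 187*1/18)) + (-518)² = -161/(-377 + (-71/184 - 187/18)) + 268324 = -161/(-377 - 17843/1656) + 268324 = -161/(-642155/1656) + 268324 = -1656/642155*(-161) + 268324 = 266616/642155 + 268324 = 172305864836/642155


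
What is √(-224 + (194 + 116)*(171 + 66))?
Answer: √73246 ≈ 270.64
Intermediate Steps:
√(-224 + (194 + 116)*(171 + 66)) = √(-224 + 310*237) = √(-224 + 73470) = √73246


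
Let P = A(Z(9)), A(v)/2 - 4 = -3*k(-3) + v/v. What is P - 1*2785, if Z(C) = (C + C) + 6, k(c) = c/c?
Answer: -2781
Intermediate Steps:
k(c) = 1
Z(C) = 6 + 2*C (Z(C) = 2*C + 6 = 6 + 2*C)
A(v) = 4 (A(v) = 8 + 2*(-3*1 + v/v) = 8 + 2*(-3 + 1) = 8 + 2*(-2) = 8 - 4 = 4)
P = 4
P - 1*2785 = 4 - 1*2785 = 4 - 2785 = -2781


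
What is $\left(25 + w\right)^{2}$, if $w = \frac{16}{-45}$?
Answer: $\frac{1229881}{2025} \approx 607.35$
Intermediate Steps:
$w = - \frac{16}{45}$ ($w = 16 \left(- \frac{1}{45}\right) = - \frac{16}{45} \approx -0.35556$)
$\left(25 + w\right)^{2} = \left(25 - \frac{16}{45}\right)^{2} = \left(\frac{1109}{45}\right)^{2} = \frac{1229881}{2025}$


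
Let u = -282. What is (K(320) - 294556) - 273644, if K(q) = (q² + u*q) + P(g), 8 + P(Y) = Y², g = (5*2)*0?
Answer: -556048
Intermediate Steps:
g = 0 (g = 10*0 = 0)
P(Y) = -8 + Y²
K(q) = -8 + q² - 282*q (K(q) = (q² - 282*q) + (-8 + 0²) = (q² - 282*q) + (-8 + 0) = (q² - 282*q) - 8 = -8 + q² - 282*q)
(K(320) - 294556) - 273644 = ((-8 + 320² - 282*320) - 294556) - 273644 = ((-8 + 102400 - 90240) - 294556) - 273644 = (12152 - 294556) - 273644 = -282404 - 273644 = -556048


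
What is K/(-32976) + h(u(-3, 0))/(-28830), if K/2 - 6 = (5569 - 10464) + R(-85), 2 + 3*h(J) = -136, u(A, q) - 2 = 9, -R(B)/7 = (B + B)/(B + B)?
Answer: 985487/3301035 ≈ 0.29854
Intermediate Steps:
R(B) = -7 (R(B) = -7*(B + B)/(B + B) = -7*2*B/(2*B) = -7*2*B*1/(2*B) = -7*1 = -7)
u(A, q) = 11 (u(A, q) = 2 + 9 = 11)
h(J) = -46 (h(J) = -⅔ + (⅓)*(-136) = -⅔ - 136/3 = -46)
K = -9792 (K = 12 + 2*((5569 - 10464) - 7) = 12 + 2*(-4895 - 7) = 12 + 2*(-4902) = 12 - 9804 = -9792)
K/(-32976) + h(u(-3, 0))/(-28830) = -9792/(-32976) - 46/(-28830) = -9792*(-1/32976) - 46*(-1/28830) = 68/229 + 23/14415 = 985487/3301035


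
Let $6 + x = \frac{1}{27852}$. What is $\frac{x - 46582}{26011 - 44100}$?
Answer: $\frac{1297568975}{503814828} \approx 2.5755$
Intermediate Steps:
$x = - \frac{167111}{27852}$ ($x = -6 + \frac{1}{27852} = - \frac{167111}{27852} \approx -6.0$)
$\frac{x - 46582}{26011 - 44100} = \frac{- \frac{167111}{27852} - 46582}{26011 - 44100} = - \frac{1297568975}{27852 \left(-18089\right)} = \left(- \frac{1297568975}{27852}\right) \left(- \frac{1}{18089}\right) = \frac{1297568975}{503814828}$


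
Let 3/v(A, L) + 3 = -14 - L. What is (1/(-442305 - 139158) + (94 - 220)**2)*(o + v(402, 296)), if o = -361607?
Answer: -1044826918048581478/181997919 ≈ -5.7409e+9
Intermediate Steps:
v(A, L) = 3/(-17 - L) (v(A, L) = 3/(-3 + (-14 - L)) = 3/(-17 - L))
(1/(-442305 - 139158) + (94 - 220)**2)*(o + v(402, 296)) = (1/(-442305 - 139158) + (94 - 220)**2)*(-361607 - 3/(17 + 296)) = (1/(-581463) + (-126)**2)*(-361607 - 3/313) = (-1/581463 + 15876)*(-361607 - 3*1/313) = 9231306587*(-361607 - 3/313)/581463 = (9231306587/581463)*(-113182994/313) = -1044826918048581478/181997919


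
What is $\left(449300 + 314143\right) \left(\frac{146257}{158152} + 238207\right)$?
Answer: $\frac{28761233732579403}{158152} \approx 1.8186 \cdot 10^{11}$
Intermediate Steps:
$\left(449300 + 314143\right) \left(\frac{146257}{158152} + 238207\right) = 763443 \left(146257 \cdot \frac{1}{158152} + 238207\right) = 763443 \left(\frac{146257}{158152} + 238207\right) = 763443 \cdot \frac{37673059721}{158152} = \frac{28761233732579403}{158152}$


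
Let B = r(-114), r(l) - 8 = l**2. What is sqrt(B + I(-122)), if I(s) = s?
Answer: sqrt(12882) ≈ 113.50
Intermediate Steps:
r(l) = 8 + l**2
B = 13004 (B = 8 + (-114)**2 = 8 + 12996 = 13004)
sqrt(B + I(-122)) = sqrt(13004 - 122) = sqrt(12882)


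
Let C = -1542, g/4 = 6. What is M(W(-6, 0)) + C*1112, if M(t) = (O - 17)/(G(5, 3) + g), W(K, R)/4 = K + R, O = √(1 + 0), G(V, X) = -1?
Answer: -39438208/23 ≈ -1.7147e+6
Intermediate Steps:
g = 24 (g = 4*6 = 24)
O = 1 (O = √1 = 1)
W(K, R) = 4*K + 4*R (W(K, R) = 4*(K + R) = 4*K + 4*R)
M(t) = -16/23 (M(t) = (1 - 17)/(-1 + 24) = -16/23)
M(W(-6, 0)) + C*1112 = -16/23 - 1542*1112 = -16/23 - 1714704 = -39438208/23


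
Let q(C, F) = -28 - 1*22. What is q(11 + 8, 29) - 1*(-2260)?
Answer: 2210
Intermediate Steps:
q(C, F) = -50 (q(C, F) = -28 - 22 = -50)
q(11 + 8, 29) - 1*(-2260) = -50 - 1*(-2260) = -50 + 2260 = 2210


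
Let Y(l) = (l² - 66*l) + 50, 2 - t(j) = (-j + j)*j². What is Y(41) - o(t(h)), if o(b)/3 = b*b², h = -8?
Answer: -999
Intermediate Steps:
t(j) = 2 (t(j) = 2 - (-j + j)*j² = 2 - 0*j² = 2 - 1*0 = 2 + 0 = 2)
Y(l) = 50 + l² - 66*l
o(b) = 3*b³ (o(b) = 3*(b*b²) = 3*b³)
Y(41) - o(t(h)) = (50 + 41² - 66*41) - 3*2³ = (50 + 1681 - 2706) - 3*8 = -975 - 1*24 = -975 - 24 = -999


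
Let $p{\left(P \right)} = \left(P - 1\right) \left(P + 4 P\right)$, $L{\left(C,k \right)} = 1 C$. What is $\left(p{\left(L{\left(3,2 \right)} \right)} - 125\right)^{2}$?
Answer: $9025$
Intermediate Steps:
$L{\left(C,k \right)} = C$
$p{\left(P \right)} = 5 P \left(-1 + P\right)$ ($p{\left(P \right)} = \left(-1 + P\right) 5 P = 5 P \left(-1 + P\right)$)
$\left(p{\left(L{\left(3,2 \right)} \right)} - 125\right)^{2} = \left(5 \cdot 3 \left(-1 + 3\right) - 125\right)^{2} = \left(5 \cdot 3 \cdot 2 - 125\right)^{2} = \left(30 - 125\right)^{2} = \left(-95\right)^{2} = 9025$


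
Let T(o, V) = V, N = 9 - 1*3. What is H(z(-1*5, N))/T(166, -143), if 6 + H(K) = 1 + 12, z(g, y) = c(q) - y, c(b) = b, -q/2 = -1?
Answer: -7/143 ≈ -0.048951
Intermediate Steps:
q = 2 (q = -2*(-1) = 2)
N = 6 (N = 9 - 3 = 6)
z(g, y) = 2 - y
H(K) = 7 (H(K) = -6 + (1 + 12) = -6 + 13 = 7)
H(z(-1*5, N))/T(166, -143) = 7/(-143) = 7*(-1/143) = -7/143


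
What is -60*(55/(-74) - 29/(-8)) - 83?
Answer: -18937/74 ≈ -255.91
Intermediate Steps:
-60*(55/(-74) - 29/(-8)) - 83 = -60*(55*(-1/74) - 29*(-1/8)) - 83 = -60*(-55/74 + 29/8) - 83 = -60*853/296 - 83 = -12795/74 - 83 = -18937/74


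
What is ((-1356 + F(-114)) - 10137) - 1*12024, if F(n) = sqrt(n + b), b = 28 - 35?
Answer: -23517 + 11*I ≈ -23517.0 + 11.0*I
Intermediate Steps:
b = -7
F(n) = sqrt(-7 + n) (F(n) = sqrt(n - 7) = sqrt(-7 + n))
((-1356 + F(-114)) - 10137) - 1*12024 = ((-1356 + sqrt(-7 - 114)) - 10137) - 1*12024 = ((-1356 + sqrt(-121)) - 10137) - 12024 = ((-1356 + 11*I) - 10137) - 12024 = (-11493 + 11*I) - 12024 = -23517 + 11*I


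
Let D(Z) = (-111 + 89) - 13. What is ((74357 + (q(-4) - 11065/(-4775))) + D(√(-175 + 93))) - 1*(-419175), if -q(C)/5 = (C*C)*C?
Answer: 471597448/955 ≈ 4.9382e+5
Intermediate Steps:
q(C) = -5*C³ (q(C) = -5*C*C*C = -5*C²*C = -5*C³)
D(Z) = -35 (D(Z) = -22 - 13 = -35)
((74357 + (q(-4) - 11065/(-4775))) + D(√(-175 + 93))) - 1*(-419175) = ((74357 + (-5*(-4)³ - 11065/(-4775))) - 35) - 1*(-419175) = ((74357 + (-5*(-64) - 11065*(-1/4775))) - 35) + 419175 = ((74357 + (320 + 2213/955)) - 35) + 419175 = ((74357 + 307813/955) - 35) + 419175 = (71318748/955 - 35) + 419175 = 71285323/955 + 419175 = 471597448/955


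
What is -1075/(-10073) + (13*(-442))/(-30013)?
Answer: 90143433/302320949 ≈ 0.29817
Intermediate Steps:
-1075/(-10073) + (13*(-442))/(-30013) = -1075*(-1/10073) - 5746*(-1/30013) = 1075/10073 + 5746/30013 = 90143433/302320949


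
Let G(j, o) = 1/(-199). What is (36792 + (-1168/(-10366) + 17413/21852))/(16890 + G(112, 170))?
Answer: 11359697055797/5214733724628 ≈ 2.1784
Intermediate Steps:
G(j, o) = -1/199
(36792 + (-1168/(-10366) + 17413/21852))/(16890 + G(112, 170)) = (36792 + (-1168/(-10366) + 17413/21852))/(16890 - 1/199) = (36792 + (-1168*(-1/10366) + 17413*(1/21852)))/(3361109/199) = (36792 + (8/71 + 17413/21852))*(199/3361109) = (36792 + 1411139/1551492)*(199/3361109) = (57083904803/1551492)*(199/3361109) = 11359697055797/5214733724628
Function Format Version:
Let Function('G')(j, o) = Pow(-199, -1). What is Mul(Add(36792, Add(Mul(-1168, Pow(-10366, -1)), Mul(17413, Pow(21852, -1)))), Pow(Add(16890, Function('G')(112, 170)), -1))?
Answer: Rational(11359697055797, 5214733724628) ≈ 2.1784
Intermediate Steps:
Function('G')(j, o) = Rational(-1, 199)
Mul(Add(36792, Add(Mul(-1168, Pow(-10366, -1)), Mul(17413, Pow(21852, -1)))), Pow(Add(16890, Function('G')(112, 170)), -1)) = Mul(Add(36792, Add(Mul(-1168, Pow(-10366, -1)), Mul(17413, Pow(21852, -1)))), Pow(Add(16890, Rational(-1, 199)), -1)) = Mul(Add(36792, Add(Mul(-1168, Rational(-1, 10366)), Mul(17413, Rational(1, 21852)))), Pow(Rational(3361109, 199), -1)) = Mul(Add(36792, Add(Rational(8, 71), Rational(17413, 21852))), Rational(199, 3361109)) = Mul(Add(36792, Rational(1411139, 1551492)), Rational(199, 3361109)) = Mul(Rational(57083904803, 1551492), Rational(199, 3361109)) = Rational(11359697055797, 5214733724628)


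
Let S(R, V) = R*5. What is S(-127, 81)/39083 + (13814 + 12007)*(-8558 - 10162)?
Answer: -18891515317595/39083 ≈ -4.8337e+8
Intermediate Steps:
S(R, V) = 5*R
S(-127, 81)/39083 + (13814 + 12007)*(-8558 - 10162) = (5*(-127))/39083 + (13814 + 12007)*(-8558 - 10162) = -635*1/39083 + 25821*(-18720) = -635/39083 - 483369120 = -18891515317595/39083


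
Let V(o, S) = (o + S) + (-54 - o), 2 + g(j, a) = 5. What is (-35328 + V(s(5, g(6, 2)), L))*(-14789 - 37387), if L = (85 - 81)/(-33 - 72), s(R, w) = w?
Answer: 64613262688/35 ≈ 1.8461e+9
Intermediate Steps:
g(j, a) = 3 (g(j, a) = -2 + 5 = 3)
L = -4/105 (L = 4/(-105) = 4*(-1/105) = -4/105 ≈ -0.038095)
V(o, S) = -54 + S (V(o, S) = (S + o) + (-54 - o) = -54 + S)
(-35328 + V(s(5, g(6, 2)), L))*(-14789 - 37387) = (-35328 + (-54 - 4/105))*(-14789 - 37387) = (-35328 - 5674/105)*(-52176) = -3715114/105*(-52176) = 64613262688/35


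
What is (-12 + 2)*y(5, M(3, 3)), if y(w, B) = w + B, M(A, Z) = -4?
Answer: -10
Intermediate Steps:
y(w, B) = B + w
(-12 + 2)*y(5, M(3, 3)) = (-12 + 2)*(-4 + 5) = -10*1 = -10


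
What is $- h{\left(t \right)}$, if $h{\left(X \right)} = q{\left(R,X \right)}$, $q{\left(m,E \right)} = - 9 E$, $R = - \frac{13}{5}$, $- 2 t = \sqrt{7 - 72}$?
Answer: $- \frac{9 i \sqrt{65}}{2} \approx - 36.28 i$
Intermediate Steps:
$t = - \frac{i \sqrt{65}}{2}$ ($t = - \frac{\sqrt{7 - 72}}{2} = - \frac{\sqrt{-65}}{2} = - \frac{i \sqrt{65}}{2} \approx - 4.0311 i$)
$R = - \frac{13}{5}$ ($R = \left(-13\right) \frac{1}{5} = - \frac{13}{5} \approx -2.6$)
$h{\left(X \right)} = - 9 X$
$- h{\left(t \right)} = - \left(-9\right) \left(- \frac{i \sqrt{65}}{2}\right) = - \frac{9 i \sqrt{65}}{2}$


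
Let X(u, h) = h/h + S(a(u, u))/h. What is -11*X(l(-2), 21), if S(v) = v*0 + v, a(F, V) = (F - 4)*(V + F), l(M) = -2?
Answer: -165/7 ≈ -23.571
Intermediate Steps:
a(F, V) = (-4 + F)*(F + V)
S(v) = v (S(v) = 0 + v = v)
X(u, h) = 1 + (-8*u + 2*u²)/h (X(u, h) = h/h + (u² - 4*u - 4*u + u*u)/h = 1 + (u² - 4*u - 4*u + u²)/h = 1 + (-8*u + 2*u²)/h)
-11*X(l(-2), 21) = -11*(21 - 8*(-2) + 2*(-2)²)/21 = -11*(21 + 16 + 2*4)/21 = -11*(21 + 16 + 8)/21 = -11*45/21 = -11*15/7 = -165/7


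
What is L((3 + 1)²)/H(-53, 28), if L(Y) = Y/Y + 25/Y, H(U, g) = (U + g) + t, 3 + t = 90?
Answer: 41/992 ≈ 0.041331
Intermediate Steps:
t = 87 (t = -3 + 90 = 87)
H(U, g) = 87 + U + g (H(U, g) = (U + g) + 87 = 87 + U + g)
L(Y) = 1 + 25/Y
L((3 + 1)²)/H(-53, 28) = ((25 + (3 + 1)²)/((3 + 1)²))/(87 - 53 + 28) = ((25 + 4²)/(4²))/62 = ((25 + 16)/16)*(1/62) = ((1/16)*41)*(1/62) = (41/16)*(1/62) = 41/992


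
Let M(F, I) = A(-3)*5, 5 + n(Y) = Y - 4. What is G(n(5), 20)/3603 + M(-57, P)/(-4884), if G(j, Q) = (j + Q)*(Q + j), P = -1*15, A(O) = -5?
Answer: 148931/1955228 ≈ 0.076171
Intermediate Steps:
n(Y) = -9 + Y (n(Y) = -5 + (Y - 4) = -5 + (-4 + Y) = -9 + Y)
P = -15
G(j, Q) = (Q + j)**2 (G(j, Q) = (Q + j)*(Q + j) = (Q + j)**2)
M(F, I) = -25 (M(F, I) = -5*5 = -25)
G(n(5), 20)/3603 + M(-57, P)/(-4884) = (20 + (-9 + 5))**2/3603 - 25/(-4884) = (20 - 4)**2*(1/3603) - 25*(-1/4884) = 16**2*(1/3603) + 25/4884 = 256*(1/3603) + 25/4884 = 256/3603 + 25/4884 = 148931/1955228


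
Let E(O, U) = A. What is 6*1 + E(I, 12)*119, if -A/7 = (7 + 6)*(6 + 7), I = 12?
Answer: -140771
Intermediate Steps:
A = -1183 (A = -7*(7 + 6)*(6 + 7) = -91*13 = -7*169 = -1183)
E(O, U) = -1183
6*1 + E(I, 12)*119 = 6*1 - 1183*119 = 6 - 140777 = -140771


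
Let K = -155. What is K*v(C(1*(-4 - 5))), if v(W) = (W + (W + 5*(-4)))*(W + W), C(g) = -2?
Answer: -14880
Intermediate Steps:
v(W) = 2*W*(-20 + 2*W) (v(W) = (W + (W - 20))*(2*W) = (W + (-20 + W))*(2*W) = (-20 + 2*W)*(2*W) = 2*W*(-20 + 2*W))
K*v(C(1*(-4 - 5))) = -620*(-2)*(-10 - 2) = -620*(-2)*(-12) = -155*96 = -14880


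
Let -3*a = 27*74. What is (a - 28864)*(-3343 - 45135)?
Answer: 1431555340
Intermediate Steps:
a = -666 (a = -9*74 = -⅓*1998 = -666)
(a - 28864)*(-3343 - 45135) = (-666 - 28864)*(-3343 - 45135) = -29530*(-48478) = 1431555340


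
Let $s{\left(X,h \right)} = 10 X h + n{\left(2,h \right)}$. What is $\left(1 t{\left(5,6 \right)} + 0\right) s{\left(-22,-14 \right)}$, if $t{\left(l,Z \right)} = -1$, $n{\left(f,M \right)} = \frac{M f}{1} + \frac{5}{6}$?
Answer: $- \frac{18317}{6} \approx -3052.8$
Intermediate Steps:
$n{\left(f,M \right)} = \frac{5}{6} + M f$ ($n{\left(f,M \right)} = M f 1 + 5 \cdot \frac{1}{6} = M f + \frac{5}{6} = \frac{5}{6} + M f$)
$s{\left(X,h \right)} = \frac{5}{6} + 2 h + 10 X h$ ($s{\left(X,h \right)} = 10 X h + \left(\frac{5}{6} + h 2\right) = 10 X h + \left(\frac{5}{6} + 2 h\right) = \frac{5}{6} + 2 h + 10 X h$)
$\left(1 t{\left(5,6 \right)} + 0\right) s{\left(-22,-14 \right)} = \left(1 \left(-1\right) + 0\right) \left(\frac{5}{6} + 2 \left(-14\right) + 10 \left(-22\right) \left(-14\right)\right) = \left(-1 + 0\right) \left(\frac{5}{6} - 28 + 3080\right) = \left(-1\right) \frac{18317}{6} = - \frac{18317}{6}$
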